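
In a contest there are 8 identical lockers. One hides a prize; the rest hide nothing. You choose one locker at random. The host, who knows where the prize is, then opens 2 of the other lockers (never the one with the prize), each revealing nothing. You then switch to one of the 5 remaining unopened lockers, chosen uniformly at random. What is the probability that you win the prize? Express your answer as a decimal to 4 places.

Your original locker holds the prize with probability 1/8, so the other 7 collectively hold it with probability 7/8.
The host can always find 2 empty lockers to open, so the reveals don't change that 7/8; it is now spread over the 5 remaining unopened lockers.
P(win by switching) = (7/8) · (1/5) = 7/40 ≈ 0.1750.

0.1750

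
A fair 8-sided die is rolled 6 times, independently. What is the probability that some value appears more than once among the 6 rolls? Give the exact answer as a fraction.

3781/4096

P(all 6 different) = 8/8 · 7/8 · ··· · 3/8 = 315/4096.
P(at least two equal) = 1 − 315/4096 = 3781/4096.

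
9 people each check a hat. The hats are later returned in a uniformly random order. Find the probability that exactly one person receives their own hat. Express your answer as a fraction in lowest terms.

2119/5760

Choose which one is fixed: C(9,1) = 9 ways.
The remaining 8 must have no fixed point: D(8) = 14833.
P = 9·14833/362880 = 2119/5760.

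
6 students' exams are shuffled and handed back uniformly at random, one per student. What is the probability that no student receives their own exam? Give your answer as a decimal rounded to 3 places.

This is the derangement probability: permutations of 6 with no fixed point.
D(6) = 6! · (1 − 1/1! + 1/2! − ··· + (−1)^6/6!) = 265.
P = 265/720 = 53/144 ≈ 0.368.

0.368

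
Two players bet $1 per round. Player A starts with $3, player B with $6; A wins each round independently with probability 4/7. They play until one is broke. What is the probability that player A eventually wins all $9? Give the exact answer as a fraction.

Let r = q/p = (3/7)/(4/7) = 3/4. The recurrence P(i) = p·P(i+1) + q·P(i−1) with P(0)=0, P(9)=1 gives P(i) = (1 − r^i)/(1 − r^9).
P(3) = (1 − (3/4)^3) / (1 − (3/4)^9) = 4096/6553.

4096/6553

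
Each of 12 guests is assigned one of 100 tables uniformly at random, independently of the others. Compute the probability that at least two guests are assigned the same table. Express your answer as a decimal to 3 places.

It's easier to compute the probability that all 12 are distinct.
P(all distinct) = 100/100 · 99/100 · ··· · 89/100 ≈ 0.503.
So the probability of at least one match is 1 − 0.503 = 0.497.

0.497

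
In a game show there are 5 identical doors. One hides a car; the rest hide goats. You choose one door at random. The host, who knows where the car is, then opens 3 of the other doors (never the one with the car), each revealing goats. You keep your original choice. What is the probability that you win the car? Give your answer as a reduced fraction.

1/5

The host can always open 3 empty doors regardless of your choice, so the reveals give no information about your original door.
P(win by staying) = 1/5.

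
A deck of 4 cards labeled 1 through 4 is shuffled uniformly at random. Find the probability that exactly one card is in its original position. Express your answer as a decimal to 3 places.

Choose which one is fixed: C(4,1) = 4 ways.
The remaining 3 must have no fixed point: D(3) = 2.
P = 4·2/24 = 1/3 ≈ 0.333.

0.333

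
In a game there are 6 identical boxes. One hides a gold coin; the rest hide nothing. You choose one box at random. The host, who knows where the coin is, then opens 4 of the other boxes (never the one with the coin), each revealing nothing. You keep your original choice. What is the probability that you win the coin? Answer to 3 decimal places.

0.167

The host can always open 4 empty boxes regardless of your choice, so the reveals give no information about your original box.
P(win by staying) = 1/6 ≈ 0.167.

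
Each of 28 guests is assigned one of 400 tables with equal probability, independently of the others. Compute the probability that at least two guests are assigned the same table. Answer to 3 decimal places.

0.620

It's easier to compute the probability that all 28 are distinct.
P(all distinct) = 400/400 · 399/400 · ··· · 373/400 ≈ 0.380.
So the probability of at least one match is 1 − 0.380 = 0.620.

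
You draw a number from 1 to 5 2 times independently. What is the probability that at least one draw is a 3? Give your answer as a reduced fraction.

9/25

P(no draw is a 3) = (4/5)^2 = 16/25.
P(at least one) = 1 − 16/25 = 9/25.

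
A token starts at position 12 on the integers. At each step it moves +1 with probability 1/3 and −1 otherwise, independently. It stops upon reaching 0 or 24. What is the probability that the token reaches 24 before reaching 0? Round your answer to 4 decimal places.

0.0002

Let r = q/p = (2/3)/(1/3) = 2. The recurrence P(i) = p·P(i+1) + q·P(i−1) with P(0)=0, P(24)=1 gives P(i) = (1 − r^i)/(1 − r^24).
P(12) = (1 − (2)^12) / (1 − (2)^24) = 1/4097 ≈ 0.0002.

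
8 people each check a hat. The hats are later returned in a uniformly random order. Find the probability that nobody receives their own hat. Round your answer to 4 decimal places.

0.3679

This is the derangement probability: permutations of 8 with no fixed point.
D(8) = 8! · (1 − 1/1! + 1/2! − ··· + (−1)^8/8!) = 14833.
P = 14833/40320 = 2119/5760 ≈ 0.3679.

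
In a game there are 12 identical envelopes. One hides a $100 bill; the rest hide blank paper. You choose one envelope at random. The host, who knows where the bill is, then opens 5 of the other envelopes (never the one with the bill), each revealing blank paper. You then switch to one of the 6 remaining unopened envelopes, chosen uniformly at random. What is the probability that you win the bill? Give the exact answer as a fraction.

Your original envelope holds the bill with probability 1/12, so the other 11 collectively hold it with probability 11/12.
The host can always find 5 empty envelopes to open, so the reveals don't change that 11/12; it is now spread over the 6 remaining unopened envelopes.
P(win by switching) = (11/12) · (1/6) = 11/72.

11/72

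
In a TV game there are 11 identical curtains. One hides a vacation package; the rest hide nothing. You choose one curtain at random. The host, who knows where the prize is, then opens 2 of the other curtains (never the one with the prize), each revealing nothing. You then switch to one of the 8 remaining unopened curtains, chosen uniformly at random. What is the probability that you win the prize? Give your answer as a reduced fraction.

Your original curtain holds the prize with probability 1/11, so the other 10 collectively hold it with probability 10/11.
The host can always find 2 empty curtains to open, so the reveals don't change that 10/11; it is now spread over the 8 remaining unopened curtains.
P(win by switching) = (10/11) · (1/8) = 5/44.

5/44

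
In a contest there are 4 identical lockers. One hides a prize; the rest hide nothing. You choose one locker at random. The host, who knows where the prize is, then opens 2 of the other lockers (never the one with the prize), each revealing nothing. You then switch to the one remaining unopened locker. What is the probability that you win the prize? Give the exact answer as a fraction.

Your original locker holds the prize with probability 1/4, so the other 3 collectively hold it with probability 3/4.
The host can always find 2 empty lockers to open, so the reveals don't change that 3/4; it is now spread over the 1 remaining unopened locker.
P(win by switching) = (3/4) · (1/1) = 3/4.

3/4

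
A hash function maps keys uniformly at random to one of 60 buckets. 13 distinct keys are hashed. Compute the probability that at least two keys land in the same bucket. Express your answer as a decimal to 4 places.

0.7537

It's easier to compute the probability that all 13 are distinct.
P(all distinct) = 60/60 · 59/60 · ··· · 48/60 ≈ 0.2463.
So the probability of at least one match is 1 − 0.2463 = 0.7537.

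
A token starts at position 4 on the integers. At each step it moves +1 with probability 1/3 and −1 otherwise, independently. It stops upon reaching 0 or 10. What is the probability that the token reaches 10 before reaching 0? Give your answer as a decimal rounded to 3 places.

Let r = q/p = (2/3)/(1/3) = 2. The recurrence P(i) = p·P(i+1) + q·P(i−1) with P(0)=0, P(10)=1 gives P(i) = (1 − r^i)/(1 − r^10).
P(4) = (1 − (2)^4) / (1 − (2)^10) = 5/341 ≈ 0.015.

0.015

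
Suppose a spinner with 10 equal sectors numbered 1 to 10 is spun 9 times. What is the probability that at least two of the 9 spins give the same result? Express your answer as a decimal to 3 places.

0.996

P(all 9 different) = 10/10 · 9/10 · ··· · 2/10 ≈ 0.004.
P(at least two equal) = 1 − 0.004 = 0.996.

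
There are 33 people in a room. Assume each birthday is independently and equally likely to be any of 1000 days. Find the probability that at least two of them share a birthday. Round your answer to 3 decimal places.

It's easier to compute the probability that all 33 are distinct.
P(all distinct) = 1000/1000 · 999/1000 · ··· · 968/1000 ≈ 0.586.
So the probability of at least one match is 1 − 0.586 = 0.414.

0.414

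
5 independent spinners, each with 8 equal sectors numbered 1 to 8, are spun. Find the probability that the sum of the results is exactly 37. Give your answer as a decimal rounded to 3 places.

0.001

There are 8^5 = 32768 equally likely outcomes.
The number of ordered 5-tuples from {1,…,8} summing to 37 is 35.
P(sum = 37) = 35/32768 ≈ 0.001.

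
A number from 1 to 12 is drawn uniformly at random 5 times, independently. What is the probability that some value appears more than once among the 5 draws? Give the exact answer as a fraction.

89/144

P(all 5 different) = 12/12 · 11/12 · ··· · 8/12 = 55/144.
P(at least two equal) = 1 − 55/144 = 89/144.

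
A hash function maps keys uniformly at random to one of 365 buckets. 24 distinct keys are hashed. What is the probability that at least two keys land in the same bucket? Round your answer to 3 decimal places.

It's easier to compute the probability that all 24 are distinct.
P(all distinct) = 365/365 · 364/365 · ··· · 342/365 ≈ 0.462.
So the probability of at least one match is 1 − 0.462 = 0.538.

0.538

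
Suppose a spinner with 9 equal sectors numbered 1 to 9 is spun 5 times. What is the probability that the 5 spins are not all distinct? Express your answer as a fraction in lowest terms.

P(all 5 different) = 9/9 · 8/9 · ··· · 5/9 = 560/2187.
P(at least two equal) = 1 − 560/2187 = 1627/2187.

1627/2187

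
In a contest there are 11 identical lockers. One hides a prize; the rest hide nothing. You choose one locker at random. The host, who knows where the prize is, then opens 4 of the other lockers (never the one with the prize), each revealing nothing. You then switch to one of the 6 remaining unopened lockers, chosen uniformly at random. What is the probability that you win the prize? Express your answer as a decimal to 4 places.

Your original locker holds the prize with probability 1/11, so the other 10 collectively hold it with probability 10/11.
The host can always find 4 empty lockers to open, so the reveals don't change that 10/11; it is now spread over the 6 remaining unopened lockers.
P(win by switching) = (10/11) · (1/6) = 5/33 ≈ 0.1515.

0.1515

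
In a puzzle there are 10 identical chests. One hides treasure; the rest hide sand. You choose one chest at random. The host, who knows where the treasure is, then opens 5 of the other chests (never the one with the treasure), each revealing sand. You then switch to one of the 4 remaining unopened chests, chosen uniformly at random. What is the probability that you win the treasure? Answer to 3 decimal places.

0.225

Your original chest holds the treasure with probability 1/10, so the other 9 collectively hold it with probability 9/10.
The host can always find 5 empty chests to open, so the reveals don't change that 9/10; it is now spread over the 4 remaining unopened chests.
P(win by switching) = (9/10) · (1/4) = 9/40 ≈ 0.225.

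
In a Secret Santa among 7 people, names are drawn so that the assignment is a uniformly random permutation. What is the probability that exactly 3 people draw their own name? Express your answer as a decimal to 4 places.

0.0625

Choose which 3 of the 7 are fixed: C(7,3) = 35 ways.
The remaining 4 must have no fixed point: D(4) = 9.
P = 35·9/5040 = 1/16 ≈ 0.0625.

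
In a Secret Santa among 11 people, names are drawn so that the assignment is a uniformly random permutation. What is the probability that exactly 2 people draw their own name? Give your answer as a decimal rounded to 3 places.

Choose which 2 of the 11 are fixed: C(11,2) = 55 ways.
The remaining 9 must have no fixed point: D(9) = 133496.
P = 55·133496/39916800 = 16687/90720 ≈ 0.184.

0.184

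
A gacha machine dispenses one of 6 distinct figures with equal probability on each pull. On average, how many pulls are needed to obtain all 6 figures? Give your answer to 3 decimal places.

After i distinct types are collected, each trial gives a new one with probability (6−i)/6, so the expected wait for the next new type is 6/(6−i).
E = 6/6 + 6/5 + 6/4 + 6/3 + 6/2 + 6/1 = 147/10 ≈ 14.700.

14.700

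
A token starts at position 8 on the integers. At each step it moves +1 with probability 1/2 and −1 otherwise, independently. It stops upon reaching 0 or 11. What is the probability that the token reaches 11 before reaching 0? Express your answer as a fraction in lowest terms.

With a fair step, P(i) = ½P(i−1) + ½P(i+1) with P(0)=0, P(11)=1 has the linear solution P(i) = i/11.
P(8) = 8/11.

8/11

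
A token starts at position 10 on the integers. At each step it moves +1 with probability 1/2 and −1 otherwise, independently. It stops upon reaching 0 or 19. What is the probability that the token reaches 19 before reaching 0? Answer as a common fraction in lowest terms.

With a fair step, P(i) = ½P(i−1) + ½P(i+1) with P(0)=0, P(19)=1 has the linear solution P(i) = i/19.
P(10) = 10/19.

10/19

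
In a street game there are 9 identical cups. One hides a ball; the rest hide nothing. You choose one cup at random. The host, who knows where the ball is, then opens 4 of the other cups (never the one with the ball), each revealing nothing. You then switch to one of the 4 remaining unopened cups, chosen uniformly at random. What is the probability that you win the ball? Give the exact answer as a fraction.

Your original cup holds the ball with probability 1/9, so the other 8 collectively hold it with probability 8/9.
The host can always find 4 empty cups to open, so the reveals don't change that 8/9; it is now spread over the 4 remaining unopened cups.
P(win by switching) = (8/9) · (1/4) = 2/9.

2/9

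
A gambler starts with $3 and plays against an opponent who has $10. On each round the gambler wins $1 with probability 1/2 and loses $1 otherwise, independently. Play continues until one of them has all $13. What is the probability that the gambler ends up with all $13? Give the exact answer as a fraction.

With a fair step, P(i) = ½P(i−1) + ½P(i+1) with P(0)=0, P(13)=1 has the linear solution P(i) = i/13.
P(3) = 3/13.

3/13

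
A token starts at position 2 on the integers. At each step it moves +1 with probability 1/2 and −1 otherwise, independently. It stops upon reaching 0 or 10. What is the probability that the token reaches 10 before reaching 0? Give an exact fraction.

1/5

With a fair step, P(i) = ½P(i−1) + ½P(i+1) with P(0)=0, P(10)=1 has the linear solution P(i) = i/10.
P(2) = 2/10 = 1/5.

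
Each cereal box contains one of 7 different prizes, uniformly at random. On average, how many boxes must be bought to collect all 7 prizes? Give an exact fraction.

363/20

After i distinct types are collected, each trial gives a new one with probability (7−i)/7, so the expected wait for the next new type is 7/(7−i).
E = 7/7 + 7/6 + 7/5 + 7/4 + 7/3 + 7/2 + 7/1 = 363/20.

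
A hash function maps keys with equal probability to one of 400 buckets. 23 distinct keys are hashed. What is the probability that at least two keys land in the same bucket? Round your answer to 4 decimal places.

0.4752

It's easier to compute the probability that all 23 are distinct.
P(all distinct) = 400/400 · 399/400 · ··· · 378/400 ≈ 0.5248.
So the probability of at least one match is 1 − 0.5248 = 0.4752.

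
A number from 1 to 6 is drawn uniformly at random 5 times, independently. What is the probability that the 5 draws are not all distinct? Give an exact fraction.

P(all 5 different) = 6/6 · 5/6 · ··· · 2/6 = 5/54.
P(at least two equal) = 1 − 5/54 = 49/54.

49/54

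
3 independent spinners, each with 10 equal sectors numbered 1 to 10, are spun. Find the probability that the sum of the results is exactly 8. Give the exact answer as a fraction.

There are 10^3 = 1000 equally likely outcomes.
The number of ordered 3-tuples from {1,…,10} summing to 8 is 21.
P(sum = 8) = 21/1000.

21/1000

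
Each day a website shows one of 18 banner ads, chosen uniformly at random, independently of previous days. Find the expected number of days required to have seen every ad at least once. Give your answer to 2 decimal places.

62.91

After i distinct types are collected, each trial gives a new one with probability (18−i)/18, so the expected wait for the next new type is 18/(18−i).
E = 18/18 + 18/17 + 18/16 + 18/15 + 18/14 + 18/13 + 18/12 + 18/11 + 18/10 + 18/9 + 18/8 + 18/7 + 18/6 + 18/5 + 18/4 + 18/3 + 18/2 + 18/1 = 42822903/680680 ≈ 62.91.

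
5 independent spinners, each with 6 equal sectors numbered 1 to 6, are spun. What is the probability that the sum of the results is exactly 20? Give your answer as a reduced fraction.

There are 6^5 = 7776 equally likely outcomes.
The number of ordered 5-tuples from {1,…,6} summing to 20 is 651.
P(sum = 20) = 651/7776 = 217/2592.

217/2592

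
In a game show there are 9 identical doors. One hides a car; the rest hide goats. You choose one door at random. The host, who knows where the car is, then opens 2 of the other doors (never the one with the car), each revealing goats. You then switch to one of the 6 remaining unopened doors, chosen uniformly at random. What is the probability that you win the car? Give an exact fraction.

4/27

Your original door holds the car with probability 1/9, so the other 8 collectively hold it with probability 8/9.
The host can always find 2 empty doors to open, so the reveals don't change that 8/9; it is now spread over the 6 remaining unopened doors.
P(win by switching) = (8/9) · (1/6) = 4/27.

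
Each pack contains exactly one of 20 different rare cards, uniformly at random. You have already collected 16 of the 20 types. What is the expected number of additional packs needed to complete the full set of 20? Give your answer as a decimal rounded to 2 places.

41.67

Starting from 16 distinct types, each trial gives a new one with probability (20−i)/20 when i types are held, so the wait for the next new type is 20/(20−i).
E = 20/4 + 20/3 + 20/2 + 20/1 = 125/3 ≈ 41.67.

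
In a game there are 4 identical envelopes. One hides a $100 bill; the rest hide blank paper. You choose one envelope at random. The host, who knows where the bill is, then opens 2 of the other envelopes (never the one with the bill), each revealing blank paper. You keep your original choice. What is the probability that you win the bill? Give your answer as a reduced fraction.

The host can always open 2 empty envelopes regardless of your choice, so the reveals give no information about your original envelope.
P(win by staying) = 1/4.

1/4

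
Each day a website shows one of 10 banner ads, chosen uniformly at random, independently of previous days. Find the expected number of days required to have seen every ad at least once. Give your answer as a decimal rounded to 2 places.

After i distinct types are collected, each trial gives a new one with probability (10−i)/10, so the expected wait for the next new type is 10/(10−i).
E = 10/10 + 10/9 + 10/8 + 10/7 + 10/6 + 10/5 + 10/4 + 10/3 + 10/2 + 10/1 = 7381/252 ≈ 29.29.

29.29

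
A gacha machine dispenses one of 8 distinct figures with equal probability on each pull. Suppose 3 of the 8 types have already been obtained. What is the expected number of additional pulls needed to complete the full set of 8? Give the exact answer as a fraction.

Starting from 3 distinct types, each trial gives a new one with probability (8−i)/8 when i types are held, so the wait for the next new type is 8/(8−i).
E = 8/5 + 8/4 + 8/3 + 8/2 + 8/1 = 274/15.

274/15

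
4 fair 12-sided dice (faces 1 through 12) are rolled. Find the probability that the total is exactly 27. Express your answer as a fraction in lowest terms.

There are 12^4 = 20736 equally likely outcomes.
The number of ordered 4-tuples from {1,…,12} summing to 27 is 1144.
P(sum = 27) = 1144/20736 = 143/2592.

143/2592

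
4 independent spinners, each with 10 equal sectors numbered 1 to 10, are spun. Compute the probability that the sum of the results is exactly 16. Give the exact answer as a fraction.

83/2000

There are 10^4 = 10000 equally likely outcomes.
The number of ordered 4-tuples from {1,…,10} summing to 16 is 415.
P(sum = 16) = 415/10000 = 83/2000.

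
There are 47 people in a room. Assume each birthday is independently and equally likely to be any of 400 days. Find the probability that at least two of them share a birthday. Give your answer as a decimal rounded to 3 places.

It's easier to compute the probability that all 47 are distinct.
P(all distinct) = 400/400 · 399/400 · ··· · 354/400 ≈ 0.060.
So the probability of at least one match is 1 − 0.060 = 0.940.

0.940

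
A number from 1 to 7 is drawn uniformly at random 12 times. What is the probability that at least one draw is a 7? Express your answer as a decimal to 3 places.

0.843

P(no draw is a 7) = (6/7)^12 ≈ 0.157.
P(at least one) = 1 − 0.157 = 0.843.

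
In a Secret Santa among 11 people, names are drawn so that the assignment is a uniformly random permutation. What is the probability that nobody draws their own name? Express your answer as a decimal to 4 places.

0.3679

This is the derangement probability: permutations of 11 with no fixed point.
D(11) = 11! · (1 − 1/1! + 1/2! − ··· + (−1)^11/11!) = 14684570.
P = 14684570/39916800 = 1468457/3991680 ≈ 0.3679.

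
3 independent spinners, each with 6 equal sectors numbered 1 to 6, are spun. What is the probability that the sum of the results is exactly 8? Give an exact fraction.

There are 6^3 = 216 equally likely outcomes.
The number of ordered 3-tuples from {1,…,6} summing to 8 is 21.
P(sum = 8) = 21/216 = 7/72.

7/72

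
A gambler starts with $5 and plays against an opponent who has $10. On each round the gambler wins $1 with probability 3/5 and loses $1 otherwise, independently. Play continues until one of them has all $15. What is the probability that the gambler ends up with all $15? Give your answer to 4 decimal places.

Let r = q/p = (2/5)/(3/5) = 2/3. The recurrence P(i) = p·P(i+1) + q·P(i−1) with P(0)=0, P(15)=1 gives P(i) = (1 − r^i)/(1 − r^15).
P(5) = (1 − (2/3)^5) / (1 − (2/3)^15) = 59049/67849 ≈ 0.8703.

0.8703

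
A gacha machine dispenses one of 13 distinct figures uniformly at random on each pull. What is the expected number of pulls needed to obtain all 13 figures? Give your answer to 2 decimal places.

41.34

After i distinct types are collected, each trial gives a new one with probability (13−i)/13, so the expected wait for the next new type is 13/(13−i).
E = 13/13 + 13/12 + 13/11 + 13/10 + 13/9 + 13/8 + 13/7 + 13/6 + 13/5 + 13/4 + 13/3 + 13/2 + 13/1 = 1145993/27720 ≈ 41.34.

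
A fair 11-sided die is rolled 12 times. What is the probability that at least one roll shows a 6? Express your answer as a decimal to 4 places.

P(no roll shows a 6) = (10/11)^12 ≈ 0.3186.
P(at least one) = 1 − 0.3186 = 0.6814.

0.6814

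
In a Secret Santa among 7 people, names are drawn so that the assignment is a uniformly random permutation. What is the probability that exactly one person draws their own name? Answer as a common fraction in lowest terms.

53/144

Choose which one is fixed: C(7,1) = 7 ways.
The remaining 6 must have no fixed point: D(6) = 265.
P = 7·265/5040 = 53/144.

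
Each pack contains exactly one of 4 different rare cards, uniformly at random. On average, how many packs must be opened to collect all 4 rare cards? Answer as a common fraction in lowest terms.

After i distinct types are collected, each trial gives a new one with probability (4−i)/4, so the expected wait for the next new type is 4/(4−i).
E = 4/4 + 4/3 + 4/2 + 4/1 = 25/3.

25/3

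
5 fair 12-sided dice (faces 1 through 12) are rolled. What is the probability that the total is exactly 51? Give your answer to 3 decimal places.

There are 12^5 = 248832 equally likely outcomes.
The number of ordered 5-tuples from {1,…,12} summing to 51 is 715.
P(sum = 51) = 715/248832 ≈ 0.003.

0.003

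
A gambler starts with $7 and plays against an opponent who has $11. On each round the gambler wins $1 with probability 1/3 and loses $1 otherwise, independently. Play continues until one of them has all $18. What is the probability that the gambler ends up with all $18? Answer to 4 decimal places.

Let r = q/p = (2/3)/(1/3) = 2. The recurrence P(i) = p·P(i+1) + q·P(i−1) with P(0)=0, P(18)=1 gives P(i) = (1 − r^i)/(1 − r^18).
P(7) = (1 − (2)^7) / (1 − (2)^18) = 127/262143 ≈ 0.0005.

0.0005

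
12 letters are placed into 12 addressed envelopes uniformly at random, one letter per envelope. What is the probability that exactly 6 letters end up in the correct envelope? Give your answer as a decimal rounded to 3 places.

Choose which 6 of the 12 are fixed: C(12,6) = 924 ways.
The remaining 6 must have no fixed point: D(6) = 265.
P = 924·265/479001600 = 53/103680 ≈ 0.001.

0.001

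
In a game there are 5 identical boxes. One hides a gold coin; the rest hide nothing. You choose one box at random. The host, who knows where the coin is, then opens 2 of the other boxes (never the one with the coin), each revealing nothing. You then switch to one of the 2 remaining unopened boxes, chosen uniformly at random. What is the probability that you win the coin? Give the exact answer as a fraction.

2/5

Your original box holds the coin with probability 1/5, so the other 4 collectively hold it with probability 4/5.
The host can always find 2 empty boxes to open, so the reveals don't change that 4/5; it is now spread over the 2 remaining unopened boxes.
P(win by switching) = (4/5) · (1/2) = 2/5.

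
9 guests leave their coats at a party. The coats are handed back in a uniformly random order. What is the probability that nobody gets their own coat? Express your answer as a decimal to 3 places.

0.368

This is the derangement probability: permutations of 9 with no fixed point.
D(9) = 9! · (1 − 1/1! + 1/2! − ··· + (−1)^9/9!) = 133496.
P = 133496/362880 = 16687/45360 ≈ 0.368.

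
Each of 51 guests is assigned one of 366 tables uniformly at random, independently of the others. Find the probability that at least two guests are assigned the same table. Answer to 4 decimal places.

It's easier to compute the probability that all 51 are distinct.
P(all distinct) = 366/366 · 365/366 · ··· · 316/366 ≈ 0.0258.
So the probability of at least one match is 1 − 0.0258 = 0.9742.

0.9742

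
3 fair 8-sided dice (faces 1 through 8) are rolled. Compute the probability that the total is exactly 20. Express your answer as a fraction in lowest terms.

15/512

There are 8^3 = 512 equally likely outcomes.
The number of ordered 3-tuples from {1,…,8} summing to 20 is 15.
P(sum = 20) = 15/512.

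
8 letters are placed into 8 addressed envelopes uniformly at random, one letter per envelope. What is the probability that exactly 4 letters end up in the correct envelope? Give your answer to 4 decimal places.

0.0156

Choose which 4 of the 8 are fixed: C(8,4) = 70 ways.
The remaining 4 must have no fixed point: D(4) = 9.
P = 70·9/40320 = 1/64 ≈ 0.0156.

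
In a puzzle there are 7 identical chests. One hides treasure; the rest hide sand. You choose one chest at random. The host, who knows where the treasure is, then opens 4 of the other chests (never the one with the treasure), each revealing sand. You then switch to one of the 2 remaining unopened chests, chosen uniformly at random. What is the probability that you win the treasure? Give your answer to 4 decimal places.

Your original chest holds the treasure with probability 1/7, so the other 6 collectively hold it with probability 6/7.
The host can always find 4 empty chests to open, so the reveals don't change that 6/7; it is now spread over the 2 remaining unopened chests.
P(win by switching) = (6/7) · (1/2) = 3/7 ≈ 0.4286.

0.4286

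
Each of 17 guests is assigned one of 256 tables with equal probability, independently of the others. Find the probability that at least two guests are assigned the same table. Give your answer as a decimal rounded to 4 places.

0.4190

It's easier to compute the probability that all 17 are distinct.
P(all distinct) = 256/256 · 255/256 · ··· · 240/256 ≈ 0.5810.
So the probability of at least one match is 1 − 0.5810 = 0.4190.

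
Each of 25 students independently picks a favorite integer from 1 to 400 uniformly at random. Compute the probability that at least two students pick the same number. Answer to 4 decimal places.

It's easier to compute the probability that all 25 are distinct.
P(all distinct) = 400/400 · 399/400 · ··· · 376/400 ≈ 0.4650.
So the probability of at least one match is 1 − 0.4650 = 0.5350.

0.5350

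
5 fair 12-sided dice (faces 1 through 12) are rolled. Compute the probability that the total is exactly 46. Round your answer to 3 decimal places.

0.012

There are 12^5 = 248832 equally likely outcomes.
The number of ordered 5-tuples from {1,…,12} summing to 46 is 2985.
P(sum = 46) = 2985/248832 = 995/82944 ≈ 0.012.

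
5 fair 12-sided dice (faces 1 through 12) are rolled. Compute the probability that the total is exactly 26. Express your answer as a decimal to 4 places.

0.0365

There are 12^5 = 248832 equally likely outcomes.
The number of ordered 5-tuples from {1,…,12} summing to 26 is 9075.
P(sum = 26) = 9075/248832 = 3025/82944 ≈ 0.0365.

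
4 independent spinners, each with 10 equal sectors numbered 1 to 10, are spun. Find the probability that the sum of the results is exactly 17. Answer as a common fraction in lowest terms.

6/125

There are 10^4 = 10000 equally likely outcomes.
The number of ordered 4-tuples from {1,…,10} summing to 17 is 480.
P(sum = 17) = 480/10000 = 6/125.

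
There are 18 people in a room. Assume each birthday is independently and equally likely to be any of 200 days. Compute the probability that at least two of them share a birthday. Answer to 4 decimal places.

It's easier to compute the probability that all 18 are distinct.
P(all distinct) = 200/200 · 199/200 · ··· · 183/200 ≈ 0.4546.
So the probability of at least one match is 1 − 0.4546 = 0.5454.

0.5454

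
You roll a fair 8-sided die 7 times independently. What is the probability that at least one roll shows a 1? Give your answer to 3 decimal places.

P(no roll shows a 1) = (7/8)^7 ≈ 0.393.
P(at least one) = 1 − 0.393 = 0.607.

0.607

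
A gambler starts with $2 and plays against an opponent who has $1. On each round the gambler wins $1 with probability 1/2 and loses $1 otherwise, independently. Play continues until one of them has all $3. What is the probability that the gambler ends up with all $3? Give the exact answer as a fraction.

With a fair step, P(i) = ½P(i−1) + ½P(i+1) with P(0)=0, P(3)=1 has the linear solution P(i) = i/3.
P(2) = 2/3.

2/3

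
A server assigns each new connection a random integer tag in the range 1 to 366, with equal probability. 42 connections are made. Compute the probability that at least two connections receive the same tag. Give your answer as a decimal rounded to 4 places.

0.9134

It's easier to compute the probability that all 42 are distinct.
P(all distinct) = 366/366 · 365/366 · ··· · 325/366 ≈ 0.0866.
So the probability of at least one match is 1 − 0.0866 = 0.9134.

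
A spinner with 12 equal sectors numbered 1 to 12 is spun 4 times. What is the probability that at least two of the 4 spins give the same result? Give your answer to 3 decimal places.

0.427

P(all 4 different) = 12/12 · 11/12 · ··· · 9/12 ≈ 0.573.
P(at least two equal) = 1 − 0.573 = 0.427.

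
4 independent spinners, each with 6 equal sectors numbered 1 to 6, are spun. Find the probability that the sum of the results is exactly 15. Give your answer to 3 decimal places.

0.108

There are 6^4 = 1296 equally likely outcomes.
The number of ordered 4-tuples from {1,…,6} summing to 15 is 140.
P(sum = 15) = 140/1296 = 35/324 ≈ 0.108.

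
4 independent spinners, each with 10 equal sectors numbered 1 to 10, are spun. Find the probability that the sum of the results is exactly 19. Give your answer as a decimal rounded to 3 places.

0.059

There are 10^4 = 10000 equally likely outcomes.
The number of ordered 4-tuples from {1,…,10} summing to 19 is 592.
P(sum = 19) = 592/10000 = 37/625 ≈ 0.059.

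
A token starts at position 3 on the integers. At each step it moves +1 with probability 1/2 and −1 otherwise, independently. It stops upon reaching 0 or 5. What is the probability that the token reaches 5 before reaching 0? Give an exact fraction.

3/5

With a fair step, P(i) = ½P(i−1) + ½P(i+1) with P(0)=0, P(5)=1 has the linear solution P(i) = i/5.
P(3) = 3/5.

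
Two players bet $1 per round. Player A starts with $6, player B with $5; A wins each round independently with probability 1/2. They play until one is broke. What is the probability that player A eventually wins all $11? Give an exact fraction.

6/11

With a fair step, P(i) = ½P(i−1) + ½P(i+1) with P(0)=0, P(11)=1 has the linear solution P(i) = i/11.
P(6) = 6/11.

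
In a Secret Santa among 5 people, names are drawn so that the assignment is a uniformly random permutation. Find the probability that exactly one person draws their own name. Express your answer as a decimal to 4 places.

0.3750

Choose which one is fixed: C(5,1) = 5 ways.
The remaining 4 must have no fixed point: D(4) = 9.
P = 5·9/120 = 3/8 ≈ 0.3750.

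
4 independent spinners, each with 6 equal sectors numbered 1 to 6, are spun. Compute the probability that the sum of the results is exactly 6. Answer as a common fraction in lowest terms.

There are 6^4 = 1296 equally likely outcomes.
The number of ordered 4-tuples from {1,…,6} summing to 6 is 10.
P(sum = 6) = 10/1296 = 5/648.

5/648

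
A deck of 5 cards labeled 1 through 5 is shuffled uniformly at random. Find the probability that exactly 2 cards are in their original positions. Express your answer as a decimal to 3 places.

Choose which 2 of the 5 are fixed: C(5,2) = 10 ways.
The remaining 3 must have no fixed point: D(3) = 2.
P = 10·2/120 = 1/6 ≈ 0.167.

0.167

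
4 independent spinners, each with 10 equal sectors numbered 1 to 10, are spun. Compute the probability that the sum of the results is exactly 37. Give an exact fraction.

1/500

There are 10^4 = 10000 equally likely outcomes.
The number of ordered 4-tuples from {1,…,10} summing to 37 is 20.
P(sum = 37) = 20/10000 = 1/500.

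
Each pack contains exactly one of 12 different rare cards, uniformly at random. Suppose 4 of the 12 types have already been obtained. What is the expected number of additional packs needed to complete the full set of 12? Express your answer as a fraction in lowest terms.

2283/70

Starting from 4 distinct types, each trial gives a new one with probability (12−i)/12 when i types are held, so the wait for the next new type is 12/(12−i).
E = 12/8 + 12/7 + 12/6 + 12/5 + 12/4 + 12/3 + 12/2 + 12/1 = 2283/70.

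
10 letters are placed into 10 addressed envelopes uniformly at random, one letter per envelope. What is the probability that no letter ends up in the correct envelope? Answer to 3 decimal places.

This is the derangement probability: permutations of 10 with no fixed point.
D(10) = 10! · (1 − 1/1! + 1/2! − ··· + (−1)^10/10!) = 1334961.
P = 1334961/3628800 = 16481/44800 ≈ 0.368.

0.368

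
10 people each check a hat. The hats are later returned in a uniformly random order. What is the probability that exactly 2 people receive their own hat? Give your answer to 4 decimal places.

0.1839

Choose which 2 of the 10 are fixed: C(10,2) = 45 ways.
The remaining 8 must have no fixed point: D(8) = 14833.
P = 45·14833/3628800 = 2119/11520 ≈ 0.1839.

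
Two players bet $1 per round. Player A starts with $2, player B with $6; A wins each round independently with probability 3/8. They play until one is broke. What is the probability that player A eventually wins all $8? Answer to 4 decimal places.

0.0304

Let r = q/p = (5/8)/(3/8) = 5/3. The recurrence P(i) = p·P(i+1) + q·P(i−1) with P(0)=0, P(8)=1 gives P(i) = (1 − r^i)/(1 − r^8).
P(2) = (1 − (5/3)^2) / (1 − (5/3)^8) = 729/24004 ≈ 0.0304.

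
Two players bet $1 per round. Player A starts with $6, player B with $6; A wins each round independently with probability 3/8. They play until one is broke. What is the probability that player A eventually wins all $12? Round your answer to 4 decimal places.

Let r = q/p = (5/8)/(3/8) = 5/3. The recurrence P(i) = p·P(i+1) + q·P(i−1) with P(0)=0, P(12)=1 gives P(i) = (1 − r^i)/(1 − r^12).
P(6) = (1 − (5/3)^6) / (1 − (5/3)^12) = 729/16354 ≈ 0.0446.

0.0446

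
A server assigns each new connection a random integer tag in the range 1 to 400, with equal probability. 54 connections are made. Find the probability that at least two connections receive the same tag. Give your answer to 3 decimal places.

0.976

It's easier to compute the probability that all 54 are distinct.
P(all distinct) = 400/400 · 399/400 · ··· · 347/400 ≈ 0.024.
So the probability of at least one match is 1 − 0.024 = 0.976.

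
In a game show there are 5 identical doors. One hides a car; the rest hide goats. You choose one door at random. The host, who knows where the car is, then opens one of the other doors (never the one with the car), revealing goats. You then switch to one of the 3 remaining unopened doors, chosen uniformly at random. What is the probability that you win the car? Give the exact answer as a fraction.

4/15

Your original door holds the car with probability 1/5, so the other 4 collectively hold it with probability 4/5.
The host can always find an empty door to open, so this doesn't change that 4/5; it is now spread over the 3 remaining unopened doors.
P(win by switching) = (4/5) · (1/3) = 4/15.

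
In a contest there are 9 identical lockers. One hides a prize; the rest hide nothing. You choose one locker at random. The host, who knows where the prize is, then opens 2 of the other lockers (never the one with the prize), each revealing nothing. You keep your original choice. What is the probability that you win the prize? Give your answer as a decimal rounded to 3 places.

0.111

The host can always open 2 empty lockers regardless of your choice, so the reveals give no information about your original locker.
P(win by staying) = 1/9 ≈ 0.111.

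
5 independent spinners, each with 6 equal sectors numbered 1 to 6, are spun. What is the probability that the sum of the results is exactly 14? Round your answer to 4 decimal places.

There are 6^5 = 7776 equally likely outcomes.
The number of ordered 5-tuples from {1,…,6} summing to 14 is 540.
P(sum = 14) = 540/7776 = 5/72 ≈ 0.0694.

0.0694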